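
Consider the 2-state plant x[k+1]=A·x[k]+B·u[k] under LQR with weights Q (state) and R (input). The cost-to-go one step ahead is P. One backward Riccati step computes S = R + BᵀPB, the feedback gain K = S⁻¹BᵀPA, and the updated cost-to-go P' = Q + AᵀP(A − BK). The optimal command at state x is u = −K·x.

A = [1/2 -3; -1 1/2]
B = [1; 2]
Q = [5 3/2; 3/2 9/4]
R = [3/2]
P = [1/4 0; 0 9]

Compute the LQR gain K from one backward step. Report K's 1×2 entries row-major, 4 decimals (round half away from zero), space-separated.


-0.4735 0.2185

BᵀP = [0.2500 18.0000]
S = R + BᵀPB = [3/2] + [36.2500] = [37.7500]
BᵀPA = [-17.8750 8.2500]
K = S⁻¹·BᵀPA = [-0.4735 0.2185]
A−BK = [0.9735 -3.2185; -0.0530 0.0629]
AᵀP(A−BK) = [0.5985 -0.9685; -0.9685 2.6970]
P' = Q + AᵀP(A−BK) = [5.5985 0.5315; 0.5315 4.9470]
tr(P') = 10.5455


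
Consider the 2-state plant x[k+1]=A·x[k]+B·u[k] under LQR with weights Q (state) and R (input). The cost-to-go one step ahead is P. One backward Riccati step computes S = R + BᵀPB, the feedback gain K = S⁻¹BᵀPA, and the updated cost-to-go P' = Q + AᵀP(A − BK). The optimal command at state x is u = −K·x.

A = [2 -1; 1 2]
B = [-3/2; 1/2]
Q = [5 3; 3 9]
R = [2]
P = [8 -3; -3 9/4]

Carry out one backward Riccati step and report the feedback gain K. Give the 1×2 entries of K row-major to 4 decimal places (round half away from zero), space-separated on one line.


-0.8529 0.9875

BᵀP = [-13.5000 5.6250]
S = R + BᵀPB = [2] + [23.0625] = [25.0625]
BᵀPA = [-21.3750 24.7500]
K = S⁻¹·BᵀPA = [-0.8529 0.9875]
A−BK = [0.7207 0.4813; 1.4264 1.5062]
AᵀP(A−BK) = [4.0200 0.6085; 0.6085 4.5586]
P' = Q + AᵀP(A−BK) = [9.0200 3.6085; 3.6085 13.5586]
tr(P') = 22.5786


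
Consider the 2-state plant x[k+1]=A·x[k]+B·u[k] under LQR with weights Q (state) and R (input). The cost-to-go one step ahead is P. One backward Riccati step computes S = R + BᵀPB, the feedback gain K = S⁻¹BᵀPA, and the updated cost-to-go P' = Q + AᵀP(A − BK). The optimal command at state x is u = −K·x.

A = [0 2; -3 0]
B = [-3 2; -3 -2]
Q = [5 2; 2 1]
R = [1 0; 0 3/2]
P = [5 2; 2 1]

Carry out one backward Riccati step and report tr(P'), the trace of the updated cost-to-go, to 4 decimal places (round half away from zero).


6.9393

BᵀP = [-21.0000 -9.0000; 6.0000 2.0000]
S = R + BᵀPB = [1 0; 0 3/2] + [90.0000 -24.0000; -24.0000 8.0000] = [91.0000 -24.0000; -24.0000 9.5000]
BᵀPA = [27.0000 -42.0000; -6.0000 12.0000]
K = S⁻¹·BᵀPA = [0.3899 -0.3847; 0.3536 0.2912]
A−BK = [0.4627 0.2634; -1.1231 -0.5719]
AᵀP(A−BK) = [0.5927 0.1352; 0.1352 0.3466]
P' = Q + AᵀP(A−BK) = [5.5927 2.1352; 2.1352 1.3466]
tr(P') = 6.9393


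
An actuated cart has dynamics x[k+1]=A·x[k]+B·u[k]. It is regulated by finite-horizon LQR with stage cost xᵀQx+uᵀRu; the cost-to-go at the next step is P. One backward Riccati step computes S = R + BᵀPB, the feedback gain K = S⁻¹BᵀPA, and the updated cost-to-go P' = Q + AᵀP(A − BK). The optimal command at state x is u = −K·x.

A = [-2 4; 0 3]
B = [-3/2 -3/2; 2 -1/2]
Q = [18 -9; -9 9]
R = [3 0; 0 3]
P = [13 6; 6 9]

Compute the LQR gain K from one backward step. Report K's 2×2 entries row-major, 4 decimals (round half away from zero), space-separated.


0.2569 0.5528 0.9946 -3.0858

BᵀP = [-7.5000 9.0000; -22.5000 -13.5000]
S = R + BᵀPB = [3 0; 0 3] + [29.2500 6.7500; 6.7500 40.5000] = [32.2500 6.7500; 6.7500 43.5000]
BᵀPA = [15.0000 -3.0000; 45.0000 -130.5000]
K = S⁻¹·BᵀPA = [0.2569 0.5528; 0.9946 -3.0858]
A−BK = [-0.1227 0.2006; -0.0166 0.3514]
AᵀP(A−BK) = [3.3883 -9.4322; -9.4322 31.9635]
P' = Q + AᵀP(A−BK) = [21.3883 -18.4322; -18.4322 40.9635]
tr(P') = 62.3518


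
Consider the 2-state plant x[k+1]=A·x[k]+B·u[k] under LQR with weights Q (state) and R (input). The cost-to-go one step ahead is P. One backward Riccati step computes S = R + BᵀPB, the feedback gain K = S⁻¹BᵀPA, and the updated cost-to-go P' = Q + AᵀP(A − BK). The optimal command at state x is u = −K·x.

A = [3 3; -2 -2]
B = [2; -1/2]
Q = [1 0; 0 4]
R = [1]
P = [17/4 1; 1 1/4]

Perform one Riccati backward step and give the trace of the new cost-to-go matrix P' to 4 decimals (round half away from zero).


BᵀP = [8.0000 1.8750]
S = R + BᵀPB = [1] + [15.0625] = [16.0625]
BᵀPA = [20.2500 20.2500]
K = S⁻¹·BᵀPA = [1.2607 1.2607]
A−BK = [0.4786 0.4786; -1.3696 -1.3696]
AᵀP(A−BK) = [1.7208 1.7208; 1.7208 1.7208]
P' = Q + AᵀP(A−BK) = [2.7208 1.7208; 1.7208 5.7208]
tr(P') = 8.4416

8.4416


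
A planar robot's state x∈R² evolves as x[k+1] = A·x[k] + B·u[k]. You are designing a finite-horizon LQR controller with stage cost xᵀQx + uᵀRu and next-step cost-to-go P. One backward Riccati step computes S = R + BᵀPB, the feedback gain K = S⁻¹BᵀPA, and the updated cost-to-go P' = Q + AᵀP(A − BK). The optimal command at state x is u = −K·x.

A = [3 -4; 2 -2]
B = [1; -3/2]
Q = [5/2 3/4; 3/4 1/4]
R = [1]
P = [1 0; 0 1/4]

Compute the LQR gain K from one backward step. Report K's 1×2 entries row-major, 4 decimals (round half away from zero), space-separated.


BᵀP = [1.0000 -0.3750]
S = R + BᵀPB = [1] + [1.5625] = [2.5625]
BᵀPA = [2.2500 -3.2500]
K = S⁻¹·BᵀPA = [0.8780 -1.2683]
A−BK = [2.1220 -2.7317; 3.3171 -3.9024]
AᵀP(A−BK) = [8.0244 -10.1463; -10.1463 12.8780]
P' = Q + AᵀP(A−BK) = [10.5244 -9.3963; -9.3963 13.1280]
tr(P') = 23.6524

0.8780 -1.2683


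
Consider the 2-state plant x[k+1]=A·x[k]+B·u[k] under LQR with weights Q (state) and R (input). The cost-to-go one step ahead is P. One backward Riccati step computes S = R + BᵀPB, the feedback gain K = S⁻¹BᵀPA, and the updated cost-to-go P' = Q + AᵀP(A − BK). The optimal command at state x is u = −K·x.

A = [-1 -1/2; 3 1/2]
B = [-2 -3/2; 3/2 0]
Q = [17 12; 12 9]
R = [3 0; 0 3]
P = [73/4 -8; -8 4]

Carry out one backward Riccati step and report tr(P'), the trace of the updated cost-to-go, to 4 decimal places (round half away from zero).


BᵀP = [-48.5000 22.0000; -27.3750 12.0000]
S = R + BᵀPB = [3 0; 0 3] + [130.0000 72.7500; 72.7500 41.0625] = [133.0000 72.7500; 72.7500 44.0625]
BᵀPA = [114.5000 35.2500; 63.3750 19.6875]
K = S⁻¹·BᵀPA = [0.7655 0.2130; 0.1744 0.0951]
A−BK = [0.7926 0.0687; 1.8517 0.1805]
AᵀP(A−BK) = [3.5469 0.7074; 0.7074 0.1813]
P' = Q + AᵀP(A−BK) = [20.5469 12.7074; 12.7074 9.1813]
tr(P') = 29.7282

29.7282


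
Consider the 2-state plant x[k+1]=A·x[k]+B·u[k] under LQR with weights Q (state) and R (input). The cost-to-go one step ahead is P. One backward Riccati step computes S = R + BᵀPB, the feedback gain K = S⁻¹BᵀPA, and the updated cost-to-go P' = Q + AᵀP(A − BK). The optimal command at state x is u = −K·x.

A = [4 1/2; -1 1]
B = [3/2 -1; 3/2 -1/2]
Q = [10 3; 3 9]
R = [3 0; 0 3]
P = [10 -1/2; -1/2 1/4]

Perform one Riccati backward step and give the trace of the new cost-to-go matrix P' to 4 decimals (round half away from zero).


38.1983

BᵀP = [14.2500 -0.3750; -9.7500 0.3750]
S = R + BᵀPB = [3 0; 0 3] + [20.8125 -14.0625; -14.0625 9.5625] = [23.8125 -14.0625; -14.0625 12.5625]
BᵀPA = [57.3750 6.7500; -39.3750 -4.5000]
K = S⁻¹·BᵀPA = [1.6477 0.2122; -1.2899 -0.1207]
A−BK = [0.2386 0.0610; -4.1165 0.6214]
AᵀP(A−BK) = [18.9237 1.0735; 1.0735 0.2746]
P' = Q + AᵀP(A−BK) = [28.9237 4.0735; 4.0735 9.2746]
tr(P') = 38.1983


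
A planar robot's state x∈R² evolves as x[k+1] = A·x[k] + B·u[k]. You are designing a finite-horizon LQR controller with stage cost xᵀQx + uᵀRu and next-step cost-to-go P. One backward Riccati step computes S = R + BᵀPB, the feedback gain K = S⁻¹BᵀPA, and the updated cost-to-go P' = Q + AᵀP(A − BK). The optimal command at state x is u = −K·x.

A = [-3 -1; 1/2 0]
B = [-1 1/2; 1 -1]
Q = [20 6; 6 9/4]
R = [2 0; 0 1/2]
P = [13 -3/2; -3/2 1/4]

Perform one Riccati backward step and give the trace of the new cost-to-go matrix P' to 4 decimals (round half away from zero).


BᵀP = [-14.5000 1.7500; 8.0000 -1.0000]
S = R + BᵀPB = [2 0; 0 1/2] + [16.2500 -9.0000; -9.0000 5.0000] = [18.2500 -9.0000; -9.0000 5.5000]
BᵀPA = [44.3750 14.5000; -24.5000 -8.0000]
K = S⁻¹·BᵀPA = [1.2161 0.4000; -2.4645 -0.8000]
A−BK = [-0.5516 -0.2000; -3.1806 -1.2000]
AᵀP(A−BK) = [7.2161 2.4000; 2.4000 0.8000]
P' = Q + AᵀP(A−BK) = [27.2161 8.4000; 8.4000 3.0500]
tr(P') = 30.2661

30.2661


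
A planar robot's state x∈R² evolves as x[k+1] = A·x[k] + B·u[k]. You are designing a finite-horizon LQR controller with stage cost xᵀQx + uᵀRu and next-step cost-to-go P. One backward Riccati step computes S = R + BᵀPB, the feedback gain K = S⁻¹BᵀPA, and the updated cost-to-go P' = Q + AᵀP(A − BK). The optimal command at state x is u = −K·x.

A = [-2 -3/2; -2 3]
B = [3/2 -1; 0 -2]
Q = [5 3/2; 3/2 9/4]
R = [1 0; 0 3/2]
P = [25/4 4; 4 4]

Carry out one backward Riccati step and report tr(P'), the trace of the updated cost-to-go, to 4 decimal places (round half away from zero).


13.4926

BᵀP = [9.3750 6.0000; -14.2500 -12.0000]
S = R + BᵀPB = [1 0; 0 3/2] + [14.0625 -21.3750; -21.3750 38.2500] = [15.0625 -21.3750; -21.3750 39.7500]
BᵀPA = [-30.7500 3.9375; 52.5000 -14.6250]
K = S⁻¹·BᵀPA = [-0.7059 -1.1005; 0.9412 -0.9597]
A−BK = [0.0000 -0.8090; -0.1176 1.0806]
AᵀP(A−BK) = [1.8824 -0.7059; -0.7059 4.3602]
P' = Q + AᵀP(A−BK) = [6.8824 0.7941; 0.7941 6.6102]
tr(P') = 13.4926


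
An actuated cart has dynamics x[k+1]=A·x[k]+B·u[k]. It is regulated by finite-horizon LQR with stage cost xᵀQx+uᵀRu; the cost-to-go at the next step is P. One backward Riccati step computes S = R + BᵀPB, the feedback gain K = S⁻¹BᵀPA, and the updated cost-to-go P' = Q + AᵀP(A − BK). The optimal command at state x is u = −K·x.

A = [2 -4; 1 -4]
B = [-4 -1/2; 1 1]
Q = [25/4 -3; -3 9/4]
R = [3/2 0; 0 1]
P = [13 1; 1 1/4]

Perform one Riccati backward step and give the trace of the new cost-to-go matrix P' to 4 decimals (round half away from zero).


15.2534

BᵀP = [-51.0000 -3.7500; -5.5000 -0.2500]
S = R + BᵀPB = [3/2 0; 0 1] + [200.2500 21.7500; 21.7500 2.5000] = [201.7500 21.7500; 21.7500 3.5000]
BᵀPA = [-105.7500 219.0000; -11.2500 23.0000]
K = S⁻¹·BᵀPA = [-0.5382 1.1424; 0.1303 -0.5278]
A−BK = [-0.0877 0.3057; 1.4079 -4.6146]
AᵀP(A−BK) = [0.8001 -2.1287; -2.1287 5.9533]
P' = Q + AᵀP(A−BK) = [7.0501 -5.1287; -5.1287 8.2033]
tr(P') = 15.2534


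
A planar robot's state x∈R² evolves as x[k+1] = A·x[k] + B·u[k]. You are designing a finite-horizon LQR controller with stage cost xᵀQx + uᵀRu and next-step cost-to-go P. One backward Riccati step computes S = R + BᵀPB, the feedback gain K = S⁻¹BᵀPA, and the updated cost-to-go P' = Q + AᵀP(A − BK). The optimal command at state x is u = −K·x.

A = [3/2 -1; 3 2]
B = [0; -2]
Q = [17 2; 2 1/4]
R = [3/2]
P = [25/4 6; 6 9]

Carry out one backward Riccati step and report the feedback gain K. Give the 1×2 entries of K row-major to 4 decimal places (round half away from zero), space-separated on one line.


-1.9200 -0.6400

BᵀP = [-12.0000 -18.0000]
S = R + BᵀPB = [3/2] + [36.0000] = [37.5000]
BᵀPA = [-72.0000 -24.0000]
K = S⁻¹·BᵀPA = [-1.9200 -0.6400]
A−BK = [1.5000 -1.0000; -0.8400 0.7200]
AᵀP(A−BK) = [10.8225 -1.4550; -1.4550 2.8900]
P' = Q + AᵀP(A−BK) = [27.8225 0.5450; 0.5450 3.1400]
tr(P') = 30.9625


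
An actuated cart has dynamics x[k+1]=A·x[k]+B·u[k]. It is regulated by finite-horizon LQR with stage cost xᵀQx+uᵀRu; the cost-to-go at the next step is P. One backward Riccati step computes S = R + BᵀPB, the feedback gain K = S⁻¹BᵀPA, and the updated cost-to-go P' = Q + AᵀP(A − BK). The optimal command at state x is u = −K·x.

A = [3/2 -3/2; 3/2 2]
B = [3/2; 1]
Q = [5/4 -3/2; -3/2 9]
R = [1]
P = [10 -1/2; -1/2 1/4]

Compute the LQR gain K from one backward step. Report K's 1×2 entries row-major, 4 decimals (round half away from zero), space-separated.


0.9438 -1.0225

BᵀP = [14.5000 -0.5000]
S = R + BᵀPB = [1] + [21.2500] = [22.2500]
BᵀPA = [21.0000 -22.7500]
K = S⁻¹·BᵀPA = [0.9438 -1.0225]
A−BK = [0.0843 0.0337; 0.5562 3.0225]
AᵀP(A−BK) = [0.9923 -0.6531; -0.6531 3.2388]
P' = Q + AᵀP(A−BK) = [2.2423 -2.1531; -2.1531 12.2388]
tr(P') = 14.4810


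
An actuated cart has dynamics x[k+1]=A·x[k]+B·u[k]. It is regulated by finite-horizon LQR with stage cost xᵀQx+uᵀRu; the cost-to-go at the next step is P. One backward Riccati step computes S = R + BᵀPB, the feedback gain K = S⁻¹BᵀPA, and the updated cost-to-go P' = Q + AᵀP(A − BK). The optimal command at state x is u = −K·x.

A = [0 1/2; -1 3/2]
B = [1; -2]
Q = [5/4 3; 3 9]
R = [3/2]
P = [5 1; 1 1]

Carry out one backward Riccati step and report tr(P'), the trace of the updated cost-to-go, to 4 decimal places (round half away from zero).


BᵀP = [3.0000 -1.0000]
S = R + BᵀPB = [3/2] + [5.0000] = [6.5000]
BᵀPA = [1.0000 0.0000]
K = S⁻¹·BᵀPA = [0.1538 0.0000]
A−BK = [-0.1538 0.5000; -0.6923 1.5000]
AᵀP(A−BK) = [0.8462 -2.0000; -2.0000 5.0000]
P' = Q + AᵀP(A−BK) = [2.0962 1.0000; 1.0000 14.0000]
tr(P') = 16.0962

16.0962


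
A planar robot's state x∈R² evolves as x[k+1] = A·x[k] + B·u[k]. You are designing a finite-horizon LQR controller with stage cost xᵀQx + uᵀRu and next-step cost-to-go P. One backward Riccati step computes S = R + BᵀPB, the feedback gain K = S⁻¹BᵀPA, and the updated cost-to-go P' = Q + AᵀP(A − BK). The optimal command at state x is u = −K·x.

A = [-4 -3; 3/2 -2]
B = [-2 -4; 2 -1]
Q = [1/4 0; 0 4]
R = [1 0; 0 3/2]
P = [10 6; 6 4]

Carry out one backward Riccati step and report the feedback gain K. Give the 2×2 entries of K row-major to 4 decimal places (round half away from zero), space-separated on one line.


0.7018 -0.2430 0.5468 0.9496

BᵀP = [-8.0000 -4.0000; -46.0000 -28.0000]
S = R + BᵀPB = [1 0; 0 3/2] + [8.0000 36.0000; 36.0000 212.0000] = [9.0000 36.0000; 36.0000 213.5000]
BᵀPA = [26.0000 32.0000; 142.0000 194.0000]
K = S⁻¹·BᵀPA = [0.7018 -0.2430; 0.5468 0.9496]
A−BK = [-0.4093 0.3125; 0.6431 -0.5643]
AᵀP(A−BK) = [1.1119 0.4692; 0.4692 1.5460]
P' = Q + AᵀP(A−BK) = [1.3619 0.4692; 0.4692 5.5460]
tr(P') = 6.9079


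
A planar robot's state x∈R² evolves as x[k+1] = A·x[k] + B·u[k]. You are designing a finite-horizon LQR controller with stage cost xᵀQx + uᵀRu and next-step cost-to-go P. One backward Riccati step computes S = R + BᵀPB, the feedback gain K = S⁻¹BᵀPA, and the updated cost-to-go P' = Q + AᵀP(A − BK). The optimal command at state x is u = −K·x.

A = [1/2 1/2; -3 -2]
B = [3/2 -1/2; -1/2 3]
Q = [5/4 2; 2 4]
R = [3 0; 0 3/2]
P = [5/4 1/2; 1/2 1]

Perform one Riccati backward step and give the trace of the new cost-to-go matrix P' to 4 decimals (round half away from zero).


BᵀP = [1.6250 0.2500; 0.8750 2.7500]
S = R + BᵀPB = [3 0; 0 3/2] + [2.3125 -0.0625; -0.0625 7.8125] = [5.3125 -0.0625; -0.0625 9.3125]
BᵀPA = [0.0625 0.3125; -7.8125 -5.0625]
K = S⁻¹·BᵀPA = [0.0019 0.0524; -0.8389 -0.5433]
A−BK = [0.0777 0.1497; -0.4823 -0.3440]
AᵀP(A−BK) = [1.2584 0.8149; 0.8149 0.5458]
P' = Q + AᵀP(A−BK) = [2.5084 2.8149; 2.8149 4.5458]
tr(P') = 7.0542

7.0542


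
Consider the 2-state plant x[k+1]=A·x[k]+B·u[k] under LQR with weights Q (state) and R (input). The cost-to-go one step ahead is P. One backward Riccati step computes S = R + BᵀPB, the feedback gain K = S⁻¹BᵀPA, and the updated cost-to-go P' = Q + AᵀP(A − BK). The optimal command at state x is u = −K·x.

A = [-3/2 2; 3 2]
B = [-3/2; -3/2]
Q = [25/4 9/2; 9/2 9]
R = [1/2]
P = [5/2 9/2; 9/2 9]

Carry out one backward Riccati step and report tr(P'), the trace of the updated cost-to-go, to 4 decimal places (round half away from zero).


BᵀP = [-10.5000 -20.2500]
S = R + BᵀPB = [1/2] + [46.1250] = [46.6250]
BᵀPA = [-45.0000 -61.5000]
K = S⁻¹·BᵀPA = [-0.9651 -1.3190]
A−BK = [-2.9477 0.0214; 1.5523 0.0214]
AᵀP(A−BK) = [2.6934 0.6434; 0.6434 0.8794]
P' = Q + AᵀP(A−BK) = [8.9434 5.1434; 5.1434 9.8794]
tr(P') = 18.8227

18.8227


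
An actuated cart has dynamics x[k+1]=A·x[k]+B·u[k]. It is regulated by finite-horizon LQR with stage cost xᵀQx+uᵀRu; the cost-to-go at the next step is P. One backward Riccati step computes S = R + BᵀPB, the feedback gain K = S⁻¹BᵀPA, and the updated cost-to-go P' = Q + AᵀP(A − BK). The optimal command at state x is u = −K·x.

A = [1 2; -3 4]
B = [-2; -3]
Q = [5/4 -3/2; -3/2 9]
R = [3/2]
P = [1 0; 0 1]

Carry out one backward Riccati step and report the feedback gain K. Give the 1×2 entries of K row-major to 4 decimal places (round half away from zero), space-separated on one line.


0.4828 -1.1034

BᵀP = [-2.0000 -3.0000]
S = R + BᵀPB = [3/2] + [13.0000] = [14.5000]
BᵀPA = [7.0000 -16.0000]
K = S⁻¹·BᵀPA = [0.4828 -1.1034]
A−BK = [1.9655 -0.2069; -1.5517 0.6897]
AᵀP(A−BK) = [6.6207 -2.2759; -2.2759 2.3448]
P' = Q + AᵀP(A−BK) = [7.8707 -3.7759; -3.7759 11.3448]
tr(P') = 19.2155


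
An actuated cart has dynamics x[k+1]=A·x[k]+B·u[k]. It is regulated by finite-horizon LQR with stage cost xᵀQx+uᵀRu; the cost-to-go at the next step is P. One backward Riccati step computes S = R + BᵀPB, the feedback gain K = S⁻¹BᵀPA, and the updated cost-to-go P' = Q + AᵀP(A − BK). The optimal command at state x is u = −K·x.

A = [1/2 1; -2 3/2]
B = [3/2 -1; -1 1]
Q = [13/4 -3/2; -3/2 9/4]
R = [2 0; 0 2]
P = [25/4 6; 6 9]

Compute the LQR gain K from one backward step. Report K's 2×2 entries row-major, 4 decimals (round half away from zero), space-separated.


BᵀP = [3.3750 0.0000; -0.2500 3.0000]
S = R + BᵀPB = [2 0; 0 2] + [5.0625 -3.3750; -3.3750 3.2500] = [7.0625 -3.3750; -3.3750 5.2500]
BᵀPA = [1.6875 3.3750; -6.1250 4.2500]
K = S⁻¹·BᵀPA = [-0.4599 1.2482; -1.4623 1.6119]
A−BK = [-0.2725 0.7397; -0.9976 1.1363]
AᵀP(A−BK) = [17.3820 -23.6083; -23.6083 33.4367]
P' = Q + AᵀP(A−BK) = [20.6320 -25.1083; -25.1083 35.6867]
tr(P') = 56.3187

-0.4599 1.2482 -1.4623 1.6119


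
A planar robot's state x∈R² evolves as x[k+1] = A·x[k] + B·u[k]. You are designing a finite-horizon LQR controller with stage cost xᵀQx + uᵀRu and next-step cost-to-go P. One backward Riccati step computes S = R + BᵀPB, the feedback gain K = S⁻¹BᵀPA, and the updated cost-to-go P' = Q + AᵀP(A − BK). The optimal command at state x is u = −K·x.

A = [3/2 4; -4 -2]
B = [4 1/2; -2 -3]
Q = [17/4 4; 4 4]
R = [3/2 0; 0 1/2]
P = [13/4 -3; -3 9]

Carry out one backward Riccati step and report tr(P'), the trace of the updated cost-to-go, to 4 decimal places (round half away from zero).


BᵀP = [19.0000 -30.0000; 10.6250 -28.5000]
S = R + BᵀPB = [3/2 0; 0 1/2] + [136.0000 99.5000; 99.5000 90.8125] = [137.5000 99.5000; 99.5000 91.3125]
BᵀPA = [148.5000 136.0000; 129.9375 99.5000]
K = S⁻¹·BᵀPA = [0.2377 0.9484; 1.1640 0.0562]
A−BK = [-0.0328 0.1782; -0.0326 0.0655]
AᵀP(A−BK) = [0.7688 0.3565; 0.3565 1.4226]
P' = Q + AᵀP(A−BK) = [5.0188 4.3565; 4.3565 5.4226]
tr(P') = 10.4415

10.4415


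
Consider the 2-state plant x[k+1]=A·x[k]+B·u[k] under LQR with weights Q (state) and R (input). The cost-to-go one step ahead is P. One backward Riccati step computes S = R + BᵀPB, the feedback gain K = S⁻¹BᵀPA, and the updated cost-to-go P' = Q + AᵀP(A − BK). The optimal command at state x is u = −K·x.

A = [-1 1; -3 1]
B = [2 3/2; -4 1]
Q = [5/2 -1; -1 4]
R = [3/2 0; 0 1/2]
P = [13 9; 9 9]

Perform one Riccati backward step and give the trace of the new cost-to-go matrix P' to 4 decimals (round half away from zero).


7.8440

BᵀP = [-10.0000 -18.0000; 28.5000 22.5000]
S = R + BᵀPB = [3/2 0; 0 1/2] + [52.0000 -33.0000; -33.0000 65.2500] = [53.5000 -33.0000; -33.0000 65.7500]
BᵀPA = [64.0000 -28.0000; -96.0000 51.0000]
K = S⁻¹·BᵀPA = [0.4282 -0.0651; -1.2451 0.7430]
A−BK = [0.0113 0.0156; -0.0419 -0.0032]
AᵀP(A−BK) = [1.0592 -0.5071; -0.5071 0.2847]
P' = Q + AᵀP(A−BK) = [3.5592 -1.5071; -1.5071 4.2847]
tr(P') = 7.8440


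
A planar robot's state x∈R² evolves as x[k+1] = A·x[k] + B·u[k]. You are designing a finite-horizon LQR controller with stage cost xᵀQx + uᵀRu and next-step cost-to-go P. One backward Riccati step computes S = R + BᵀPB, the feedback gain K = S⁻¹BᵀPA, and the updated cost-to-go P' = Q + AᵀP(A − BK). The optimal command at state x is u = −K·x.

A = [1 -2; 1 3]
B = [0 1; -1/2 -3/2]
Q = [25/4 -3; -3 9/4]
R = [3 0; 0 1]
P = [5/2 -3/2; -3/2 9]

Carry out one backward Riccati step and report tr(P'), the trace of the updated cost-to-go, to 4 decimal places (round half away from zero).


BᵀP = [0.7500 -4.5000; 4.7500 -15.0000]
S = R + BᵀPB = [3 0; 0 1] + [2.2500 7.5000; 7.5000 27.2500] = [5.2500 7.5000; 7.5000 28.2500]
BᵀPA = [-3.7500 -15.0000; -10.2500 -54.5000]
K = S⁻¹·BᵀPA = [-0.3157 -0.1629; -0.2790 -1.8859]
A−BK = [1.2790 -0.1141; 0.4236 0.0896]
AᵀP(A−BK) = [4.4562 0.5580; 0.5580 3.7719]
P' = Q + AᵀP(A−BK) = [10.7062 -2.4420; -2.4420 6.0219]
tr(P') = 16.7281

16.7281


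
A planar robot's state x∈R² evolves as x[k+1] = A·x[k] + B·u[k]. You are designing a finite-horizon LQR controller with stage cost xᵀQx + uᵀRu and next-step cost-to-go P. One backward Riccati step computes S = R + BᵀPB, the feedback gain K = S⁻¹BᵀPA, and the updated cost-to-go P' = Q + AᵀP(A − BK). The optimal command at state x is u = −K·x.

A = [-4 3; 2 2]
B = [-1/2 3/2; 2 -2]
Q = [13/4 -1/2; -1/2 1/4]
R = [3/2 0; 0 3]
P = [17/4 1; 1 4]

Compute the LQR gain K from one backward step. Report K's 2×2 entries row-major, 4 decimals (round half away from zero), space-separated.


-0.7935 2.3203 -1.8860 1.5674

BᵀP = [-0.1250 7.5000; 4.3750 -6.5000]
S = R + BᵀPB = [3/2 0; 0 3] + [15.0625 -15.1875; -15.1875 19.5625] = [16.5625 -15.1875; -15.1875 22.5625]
BᵀPA = [15.5000 14.6250; -30.5000 0.1250]
K = S⁻¹·BᵀPA = [-0.7935 2.3203; -1.8860 1.5674]
A−BK = [-1.5678 1.8090; -0.1848 0.4942]
AᵀP(A−BK) = [22.7782 -25.1588; -25.1588 32.1197]
P' = Q + AᵀP(A−BK) = [26.0282 -25.6588; -25.6588 32.3697]
tr(P') = 58.3980


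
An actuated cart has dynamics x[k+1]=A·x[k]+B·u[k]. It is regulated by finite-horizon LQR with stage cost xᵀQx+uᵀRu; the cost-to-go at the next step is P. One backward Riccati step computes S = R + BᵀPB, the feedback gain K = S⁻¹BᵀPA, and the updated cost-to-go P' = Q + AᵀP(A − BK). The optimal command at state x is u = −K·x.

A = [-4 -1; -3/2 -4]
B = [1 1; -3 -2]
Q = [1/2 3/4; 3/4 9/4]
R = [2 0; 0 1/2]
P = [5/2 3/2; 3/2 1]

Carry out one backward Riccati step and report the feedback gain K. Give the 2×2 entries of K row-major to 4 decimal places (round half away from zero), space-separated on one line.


BᵀP = [-2.0000 -1.5000; -0.5000 -0.5000]
S = R + BᵀPB = [2 0; 0 1/2] + [2.5000 1.0000; 1.0000 0.5000] = [4.5000 1.0000; 1.0000 1.0000]
BᵀPA = [10.2500 8.0000; 2.7500 2.5000]
K = S⁻¹·BᵀPA = [2.1429 1.5714; 0.6071 0.9286]
A−BK = [-6.7500 -3.5000; 6.1429 2.5714]
AᵀP(A−BK) = [36.6161 23.5893; 23.5893 15.6071]
P' = Q + AᵀP(A−BK) = [37.1161 24.3393; 24.3393 17.8571]
tr(P') = 54.9732

2.1429 1.5714 0.6071 0.9286


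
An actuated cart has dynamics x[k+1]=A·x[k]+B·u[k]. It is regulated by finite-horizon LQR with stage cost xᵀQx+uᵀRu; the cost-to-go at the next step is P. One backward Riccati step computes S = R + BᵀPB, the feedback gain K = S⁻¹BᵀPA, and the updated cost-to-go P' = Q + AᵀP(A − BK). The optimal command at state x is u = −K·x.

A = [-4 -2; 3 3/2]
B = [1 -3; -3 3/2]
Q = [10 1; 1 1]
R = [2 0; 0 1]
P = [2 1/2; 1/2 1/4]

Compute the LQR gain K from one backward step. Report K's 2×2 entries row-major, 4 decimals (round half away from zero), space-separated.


-0.1843 -0.0922 1.1472 0.5736

BᵀP = [0.5000 -0.2500; -5.2500 -1.1250]
S = R + BᵀPB = [2 0; 0 1] + [1.2500 -1.8750; -1.8750 14.0625] = [3.2500 -1.8750; -1.8750 15.0625]
BᵀPA = [-2.7500 -1.3750; 17.6250 8.8125]
K = S⁻¹·BᵀPA = [-0.1843 -0.0922; 1.1472 0.5736]
A−BK = [-0.3741 -0.1871; 0.7263 0.3631]
AᵀP(A−BK) = [1.5241 0.7620; 0.7620 0.3810]
P' = Q + AᵀP(A−BK) = [11.5241 1.7620; 1.7620 1.3810]
tr(P') = 12.9051


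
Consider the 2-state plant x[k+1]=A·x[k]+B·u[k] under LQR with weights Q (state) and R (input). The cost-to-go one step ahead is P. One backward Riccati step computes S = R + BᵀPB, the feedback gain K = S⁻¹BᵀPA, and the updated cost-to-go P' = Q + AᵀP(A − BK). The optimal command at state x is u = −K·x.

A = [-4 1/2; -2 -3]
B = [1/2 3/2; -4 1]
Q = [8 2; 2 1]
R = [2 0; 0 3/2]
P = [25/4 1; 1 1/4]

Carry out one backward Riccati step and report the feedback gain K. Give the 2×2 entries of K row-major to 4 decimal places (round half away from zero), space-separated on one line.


BᵀP = [-0.8750 -0.5000; 10.3750 1.7500]
S = R + BᵀPB = [2 0; 0 3/2] + [1.5625 -1.8125; -1.8125 17.3125] = [3.5625 -1.8125; -1.8125 18.8125]
BᵀPA = [4.5000 1.0625; -45.0000 -0.0625]
K = S⁻¹·BᵀPA = [0.0485 0.3118; -2.3873 0.0267]
A−BK = [-0.4432 0.3040; 0.5815 -1.7794]
AᵀP(A−BK) = [9.3508 -0.2008; -0.2008 0.4828]
P' = Q + AᵀP(A−BK) = [17.3508 1.7992; 1.7992 1.4828]
tr(P') = 18.8337

0.0485 0.3118 -2.3873 0.0267


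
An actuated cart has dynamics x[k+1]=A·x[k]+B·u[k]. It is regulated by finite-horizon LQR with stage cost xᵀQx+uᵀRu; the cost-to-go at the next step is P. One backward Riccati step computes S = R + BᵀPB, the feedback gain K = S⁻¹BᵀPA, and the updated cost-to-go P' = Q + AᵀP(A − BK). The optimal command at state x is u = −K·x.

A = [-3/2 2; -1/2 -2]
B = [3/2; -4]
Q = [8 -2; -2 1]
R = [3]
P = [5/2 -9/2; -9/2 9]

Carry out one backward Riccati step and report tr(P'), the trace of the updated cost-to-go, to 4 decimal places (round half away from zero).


10.9753

BᵀP = [21.7500 -42.7500]
S = R + BᵀPB = [3] + [203.6250] = [206.6250]
BᵀPA = [-11.2500 129.0000]
K = S⁻¹·BᵀPA = [-0.0544 0.6243]
A−BK = [-1.4183 1.0635; -0.7178 0.4973]
AᵀP(A−BK) = [0.5125 -0.4764; -0.4764 1.4628]
P' = Q + AᵀP(A−BK) = [8.5125 -2.4764; -2.4764 2.4628]
tr(P') = 10.9753


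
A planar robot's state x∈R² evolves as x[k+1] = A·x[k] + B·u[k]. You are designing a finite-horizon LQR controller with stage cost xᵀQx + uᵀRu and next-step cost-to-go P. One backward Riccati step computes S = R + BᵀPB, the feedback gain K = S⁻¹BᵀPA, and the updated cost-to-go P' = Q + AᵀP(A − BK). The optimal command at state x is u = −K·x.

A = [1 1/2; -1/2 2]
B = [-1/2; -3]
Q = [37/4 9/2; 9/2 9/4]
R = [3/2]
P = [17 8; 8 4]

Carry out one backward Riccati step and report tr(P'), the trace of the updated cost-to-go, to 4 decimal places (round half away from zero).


BᵀP = [-32.5000 -16.0000]
S = R + BᵀPB = [3/2] + [64.2500] = [65.7500]
BᵀPA = [-24.5000 -48.2500]
K = S⁻¹·BᵀPA = [-0.3726 -0.7338]
A−BK = [0.8137 0.1331; -1.6179 -0.2015]
AᵀP(A−BK) = [0.8707 0.5209; 0.5209 0.8422]
P' = Q + AᵀP(A−BK) = [10.1207 5.0209; 5.0209 3.0922]
tr(P') = 13.2129

13.2129


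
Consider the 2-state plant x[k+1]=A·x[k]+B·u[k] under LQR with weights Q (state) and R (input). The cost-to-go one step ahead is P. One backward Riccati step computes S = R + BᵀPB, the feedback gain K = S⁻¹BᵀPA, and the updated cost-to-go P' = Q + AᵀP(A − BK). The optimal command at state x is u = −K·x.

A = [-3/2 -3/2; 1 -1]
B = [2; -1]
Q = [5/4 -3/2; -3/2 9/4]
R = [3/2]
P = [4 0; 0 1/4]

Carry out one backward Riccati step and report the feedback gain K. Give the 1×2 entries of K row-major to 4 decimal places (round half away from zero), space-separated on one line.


BᵀP = [8.0000 -0.2500]
S = R + BᵀPB = [3/2] + [16.2500] = [17.7500]
BᵀPA = [-12.2500 -11.7500]
K = S⁻¹·BᵀPA = [-0.6901 -0.6620]
A−BK = [-0.1197 -0.1761; 0.3099 -1.6620]
AᵀP(A−BK) = [0.7958 0.6408; 0.6408 1.4718]
P' = Q + AᵀP(A−BK) = [2.0458 -0.8592; -0.8592 3.7218]
tr(P') = 5.7676

-0.6901 -0.6620


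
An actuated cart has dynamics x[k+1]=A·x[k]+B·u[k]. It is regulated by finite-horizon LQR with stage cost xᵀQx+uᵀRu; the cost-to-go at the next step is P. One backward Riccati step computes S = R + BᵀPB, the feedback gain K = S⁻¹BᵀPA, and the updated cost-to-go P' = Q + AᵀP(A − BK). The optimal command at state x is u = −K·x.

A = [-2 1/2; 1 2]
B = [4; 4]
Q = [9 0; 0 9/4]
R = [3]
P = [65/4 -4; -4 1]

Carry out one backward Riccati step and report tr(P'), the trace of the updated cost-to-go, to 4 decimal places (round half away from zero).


BᵀP = [49.0000 -12.0000]
S = R + BᵀPB = [3] + [148.0000] = [151.0000]
BᵀPA = [-110.0000 0.5000]
K = S⁻¹·BᵀPA = [-0.7285 0.0033]
A−BK = [0.9139 0.4868; 3.9139 1.9868]
AᵀP(A−BK) = [1.8675 0.1142; 0.1142 0.0608]
P' = Q + AᵀP(A−BK) = [10.8675 0.1142; 0.1142 2.3108]
tr(P') = 13.1784

13.1784


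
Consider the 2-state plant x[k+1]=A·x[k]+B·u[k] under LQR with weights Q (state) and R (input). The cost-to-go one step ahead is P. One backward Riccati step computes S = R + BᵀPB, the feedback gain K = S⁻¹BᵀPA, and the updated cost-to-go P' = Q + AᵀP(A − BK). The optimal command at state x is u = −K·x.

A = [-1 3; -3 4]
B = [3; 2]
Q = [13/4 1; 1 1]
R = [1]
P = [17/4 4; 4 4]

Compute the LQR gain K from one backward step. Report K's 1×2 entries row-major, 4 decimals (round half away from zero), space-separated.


-0.7821 1.3777

BᵀP = [20.7500 20.0000]
S = R + BᵀPB = [1] + [102.2500] = [103.2500]
BᵀPA = [-80.7500 142.2500]
K = S⁻¹·BᵀPA = [-0.7821 1.3777]
A−BK = [1.3462 -1.1332; -1.4358 1.2446]
AᵀP(A−BK) = [1.0969 -1.4988; -1.4988 2.2688]
P' = Q + AᵀP(A−BK) = [4.3469 -0.4988; -0.4988 3.2688]
tr(P') = 7.6156


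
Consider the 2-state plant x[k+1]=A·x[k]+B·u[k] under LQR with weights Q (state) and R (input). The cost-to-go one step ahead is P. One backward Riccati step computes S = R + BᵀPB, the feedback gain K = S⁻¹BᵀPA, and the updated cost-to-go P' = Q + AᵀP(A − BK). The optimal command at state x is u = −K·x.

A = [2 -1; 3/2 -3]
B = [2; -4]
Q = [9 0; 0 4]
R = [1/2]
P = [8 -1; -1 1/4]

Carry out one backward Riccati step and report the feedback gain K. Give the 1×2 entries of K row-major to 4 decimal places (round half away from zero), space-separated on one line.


0.6762 -0.2095

BᵀP = [20.0000 -3.0000]
S = R + BᵀPB = [1/2] + [52.0000] = [52.5000]
BᵀPA = [35.5000 -11.0000]
K = S⁻¹·BᵀPA = [0.6762 -0.2095]
A−BK = [0.6476 -0.5810; 4.2048 -3.8381]
AᵀP(A−BK) = [2.5577 -2.1869; -2.1869 1.9452]
P' = Q + AᵀP(A−BK) = [11.5577 -2.1869; -2.1869 5.9452]
tr(P') = 17.5030


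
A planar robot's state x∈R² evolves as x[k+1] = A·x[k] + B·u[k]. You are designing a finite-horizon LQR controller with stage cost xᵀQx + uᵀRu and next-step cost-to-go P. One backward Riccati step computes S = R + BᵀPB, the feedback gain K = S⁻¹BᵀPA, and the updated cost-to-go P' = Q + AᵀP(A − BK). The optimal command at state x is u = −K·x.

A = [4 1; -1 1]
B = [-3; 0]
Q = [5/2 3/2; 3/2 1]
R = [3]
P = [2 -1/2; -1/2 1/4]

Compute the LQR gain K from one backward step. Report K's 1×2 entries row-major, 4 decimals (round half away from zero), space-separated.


BᵀP = [-6.0000 1.5000]
S = R + BᵀPB = [3] + [18.0000] = [21.0000]
BᵀPA = [-25.5000 -4.5000]
K = S⁻¹·BᵀPA = [-1.2143 -0.2143]
A−BK = [0.3571 0.3571; -1.0000 1.0000]
AᵀP(A−BK) = [5.2857 0.7857; 0.7857 0.2857]
P' = Q + AᵀP(A−BK) = [7.7857 2.2857; 2.2857 1.2857]
tr(P') = 9.0714

-1.2143 -0.2143


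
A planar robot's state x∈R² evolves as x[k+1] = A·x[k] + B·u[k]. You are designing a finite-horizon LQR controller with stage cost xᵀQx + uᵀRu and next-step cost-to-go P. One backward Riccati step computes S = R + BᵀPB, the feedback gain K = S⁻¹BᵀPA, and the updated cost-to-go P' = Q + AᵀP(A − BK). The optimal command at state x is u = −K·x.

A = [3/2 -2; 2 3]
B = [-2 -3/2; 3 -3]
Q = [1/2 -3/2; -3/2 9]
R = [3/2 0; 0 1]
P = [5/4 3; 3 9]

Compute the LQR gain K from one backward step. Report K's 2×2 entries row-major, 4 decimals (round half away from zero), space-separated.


BᵀP = [6.5000 21.0000; -10.8750 -31.5000]
S = R + BᵀPB = [3/2 0; 0 1] + [50.0000 -72.7500; -72.7500 110.8125] = [51.5000 -72.7500; -72.7500 111.8125]
BᵀPA = [51.7500 50.0000; -79.3125 -72.7500]
K = S⁻¹·BᵀPA = [0.0350 0.6399; -0.6865 -0.2343]
A−BK = [0.5402 -1.0716; -0.1647 0.3774]
AᵀP(A−BK) = [0.5483 0.0525; 0.0525 0.9599]
P' = Q + AᵀP(A−BK) = [1.0483 -1.4475; -1.4475 9.9599]
tr(P') = 11.0082

0.0350 0.6399 -0.6865 -0.2343


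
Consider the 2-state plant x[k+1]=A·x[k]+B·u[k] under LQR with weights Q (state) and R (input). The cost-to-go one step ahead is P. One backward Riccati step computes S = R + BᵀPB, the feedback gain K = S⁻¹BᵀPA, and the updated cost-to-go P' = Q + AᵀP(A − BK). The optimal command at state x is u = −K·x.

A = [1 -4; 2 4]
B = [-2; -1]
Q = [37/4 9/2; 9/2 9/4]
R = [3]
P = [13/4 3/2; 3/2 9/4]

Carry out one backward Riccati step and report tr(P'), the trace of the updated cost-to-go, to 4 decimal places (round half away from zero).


BᵀP = [-8.0000 -5.2500]
S = R + BᵀPB = [3] + [21.2500] = [24.2500]
BᵀPA = [-18.5000 11.0000]
K = S⁻¹·BᵀPA = [-0.7629 0.4536]
A−BK = [-0.5258 -3.0928; 1.2371 4.4536]
AᵀP(A−BK) = [4.1366 7.3918; 7.3918 35.0103]
P' = Q + AᵀP(A−BK) = [13.3866 11.8918; 11.8918 37.2603]
tr(P') = 50.6469

50.6469


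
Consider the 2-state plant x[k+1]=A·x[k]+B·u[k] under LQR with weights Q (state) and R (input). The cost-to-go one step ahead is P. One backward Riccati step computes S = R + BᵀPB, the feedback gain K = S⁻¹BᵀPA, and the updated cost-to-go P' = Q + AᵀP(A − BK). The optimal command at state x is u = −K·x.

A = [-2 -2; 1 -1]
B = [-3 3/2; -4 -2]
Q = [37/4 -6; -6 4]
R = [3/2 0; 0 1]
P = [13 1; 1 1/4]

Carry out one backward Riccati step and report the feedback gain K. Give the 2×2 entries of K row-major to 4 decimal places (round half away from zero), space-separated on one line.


0.2949 0.4705 -0.6866 -0.3729

BᵀP = [-43.0000 -4.0000; 17.5000 1.0000]
S = R + BᵀPB = [3/2 0; 0 1] + [145.0000 -56.5000; -56.5000 24.2500] = [146.5000 -56.5000; -56.5000 25.2500]
BᵀPA = [82.0000 90.0000; -34.0000 -36.0000]
K = S⁻¹·BᵀPA = [0.2949 0.4705; -0.6866 -0.3729]
A−BK = [-0.0853 -0.0291; 0.8067 0.1364]
AᵀP(A−BK) = [0.7215 0.4888; 0.4888 0.4789]
P' = Q + AᵀP(A−BK) = [9.9715 -5.5112; -5.5112 4.4789]
tr(P') = 14.4504


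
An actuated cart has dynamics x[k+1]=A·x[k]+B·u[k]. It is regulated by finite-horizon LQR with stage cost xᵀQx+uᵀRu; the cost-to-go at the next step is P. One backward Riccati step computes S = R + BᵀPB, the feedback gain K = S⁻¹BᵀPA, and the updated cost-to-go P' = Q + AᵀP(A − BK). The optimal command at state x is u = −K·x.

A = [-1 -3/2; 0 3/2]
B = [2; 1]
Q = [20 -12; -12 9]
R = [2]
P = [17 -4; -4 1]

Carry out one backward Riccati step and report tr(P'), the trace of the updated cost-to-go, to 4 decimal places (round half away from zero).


BᵀP = [30.0000 -7.0000]
S = R + BᵀPB = [2] + [53.0000] = [55.0000]
BᵀPA = [-30.0000 -55.5000]
K = S⁻¹·BᵀPA = [-0.5455 -1.0091]
A−BK = [0.0909 0.5182; 0.5455 2.5091]
AᵀP(A−BK) = [0.6364 1.2273; 1.2273 2.4955]
P' = Q + AᵀP(A−BK) = [20.6364 -10.7727; -10.7727 11.4955]
tr(P') = 32.1318

32.1318


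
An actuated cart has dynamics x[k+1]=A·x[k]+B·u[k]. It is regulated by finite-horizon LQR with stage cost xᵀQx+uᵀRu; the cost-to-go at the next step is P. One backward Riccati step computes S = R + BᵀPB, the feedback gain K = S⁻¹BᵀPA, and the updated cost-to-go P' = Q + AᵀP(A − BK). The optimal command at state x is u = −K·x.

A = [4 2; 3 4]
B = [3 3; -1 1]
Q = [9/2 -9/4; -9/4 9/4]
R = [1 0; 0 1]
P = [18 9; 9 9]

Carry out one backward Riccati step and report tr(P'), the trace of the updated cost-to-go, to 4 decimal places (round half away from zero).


BᵀP = [45.0000 18.0000; 63.0000 36.0000]
S = R + BᵀPB = [1 0; 0 1] + [117.0000 153.0000; 153.0000 225.0000] = [118.0000 153.0000; 153.0000 226.0000]
BᵀPA = [234.0000 162.0000; 360.0000 270.0000]
K = S⁻¹·BᵀPA = [-0.6738 -1.4415; 2.0491 2.1706]
A−BK = [-0.1258 -0.1872; 0.2771 0.3878]
AᵀP(A−BK) = [5.0012 5.9043; 5.9043 7.4673]
P' = Q + AᵀP(A−BK) = [9.5012 3.6543; 3.6543 9.7173]
tr(P') = 19.2185

19.2185


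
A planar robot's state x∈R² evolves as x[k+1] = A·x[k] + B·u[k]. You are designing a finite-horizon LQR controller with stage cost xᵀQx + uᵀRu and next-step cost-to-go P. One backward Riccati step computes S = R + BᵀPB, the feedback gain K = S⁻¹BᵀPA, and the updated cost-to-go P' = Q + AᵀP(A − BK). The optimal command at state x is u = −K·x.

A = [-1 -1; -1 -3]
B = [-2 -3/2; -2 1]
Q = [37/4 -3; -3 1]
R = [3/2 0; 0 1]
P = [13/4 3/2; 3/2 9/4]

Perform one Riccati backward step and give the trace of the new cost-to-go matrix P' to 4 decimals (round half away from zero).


12.7237

BᵀP = [-9.5000 -7.5000; -3.3750 0.0000]
S = R + BᵀPB = [3/2 0; 0 1] + [34.0000 6.7500; 6.7500 5.0625] = [35.5000 6.7500; 6.7500 6.0625]
BᵀPA = [17.0000 32.0000; 3.3750 3.3750]
K = S⁻¹·BᵀPA = [0.4732 1.0092; 0.0298 -0.5670]
A−BK = [-0.0088 0.1680; -0.0834 -0.4146]
AᵀP(A−BK) = [0.3549 0.7569; 0.7569 2.1188]
P' = Q + AᵀP(A−BK) = [9.6049 -2.2431; -2.2431 3.1188]
tr(P') = 12.7237


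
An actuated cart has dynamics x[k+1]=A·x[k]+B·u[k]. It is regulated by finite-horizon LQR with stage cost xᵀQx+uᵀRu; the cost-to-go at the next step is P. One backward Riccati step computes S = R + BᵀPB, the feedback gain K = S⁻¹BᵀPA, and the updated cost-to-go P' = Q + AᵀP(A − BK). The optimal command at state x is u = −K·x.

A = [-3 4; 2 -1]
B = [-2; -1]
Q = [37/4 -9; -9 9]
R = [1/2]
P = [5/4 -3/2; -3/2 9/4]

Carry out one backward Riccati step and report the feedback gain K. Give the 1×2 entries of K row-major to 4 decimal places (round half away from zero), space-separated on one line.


BᵀP = [-1.0000 0.7500]
S = R + BᵀPB = [1/2] + [1.2500] = [1.7500]
BᵀPA = [4.5000 -4.7500]
K = S⁻¹·BᵀPA = [2.5714 -2.7143]
A−BK = [2.1429 -1.4286; 4.5714 -3.7143]
AᵀP(A−BK) = [26.6786 -23.7857; -23.7857 21.3571]
P' = Q + AᵀP(A−BK) = [35.9286 -32.7857; -32.7857 30.3571]
tr(P') = 66.2857

2.5714 -2.7143


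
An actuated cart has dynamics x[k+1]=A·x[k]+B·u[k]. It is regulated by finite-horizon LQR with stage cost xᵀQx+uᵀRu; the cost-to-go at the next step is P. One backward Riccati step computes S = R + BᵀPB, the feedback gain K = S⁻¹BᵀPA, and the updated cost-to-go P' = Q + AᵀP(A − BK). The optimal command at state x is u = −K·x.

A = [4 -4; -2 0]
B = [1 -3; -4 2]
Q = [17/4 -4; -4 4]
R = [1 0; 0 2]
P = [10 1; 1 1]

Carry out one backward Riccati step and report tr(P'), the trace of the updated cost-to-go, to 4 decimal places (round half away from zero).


BᵀP = [6.0000 -3.0000; -28.0000 -1.0000]
S = R + BᵀPB = [1 0; 0 2] + [18.0000 -24.0000; -24.0000 82.0000] = [19.0000 -24.0000; -24.0000 84.0000]
BᵀPA = [30.0000 -24.0000; -110.0000 112.0000]
K = S⁻¹·BᵀPA = [-0.1176 0.6588; -1.3431 1.5216]
A−BK = [0.0882 -0.0941; 0.2157 -0.4078]
AᵀP(A−BK) = [3.7843 -4.3922; -4.3922 5.3961]
P' = Q + AᵀP(A−BK) = [8.0343 -8.3922; -8.3922 9.3961]
tr(P') = 17.4304

17.4304


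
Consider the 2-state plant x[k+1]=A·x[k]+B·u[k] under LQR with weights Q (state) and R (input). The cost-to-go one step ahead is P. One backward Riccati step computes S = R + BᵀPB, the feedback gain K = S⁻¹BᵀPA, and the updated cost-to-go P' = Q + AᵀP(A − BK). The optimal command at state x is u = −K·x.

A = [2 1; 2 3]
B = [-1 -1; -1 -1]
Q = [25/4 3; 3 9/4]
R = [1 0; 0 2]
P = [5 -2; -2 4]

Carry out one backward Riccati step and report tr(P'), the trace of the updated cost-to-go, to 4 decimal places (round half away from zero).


25.5588

BᵀP = [-3.0000 -2.0000; -3.0000 -2.0000]
S = R + BᵀPB = [1 0; 0 2] + [5.0000 5.0000; 5.0000 5.0000] = [6.0000 5.0000; 5.0000 7.0000]
BᵀPA = [-10.0000 -9.0000; -10.0000 -9.0000]
K = S⁻¹·BᵀPA = [-1.1765 -1.0588; -0.5882 -0.5294]
A−BK = [0.2353 -0.5882; 0.2353 1.4118]
AᵀP(A−BK) = [2.3529 2.1176; 2.1176 14.7059]
P' = Q + AᵀP(A−BK) = [8.6029 5.1176; 5.1176 16.9559]
tr(P') = 25.5588
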